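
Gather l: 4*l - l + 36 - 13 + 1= 3*l + 24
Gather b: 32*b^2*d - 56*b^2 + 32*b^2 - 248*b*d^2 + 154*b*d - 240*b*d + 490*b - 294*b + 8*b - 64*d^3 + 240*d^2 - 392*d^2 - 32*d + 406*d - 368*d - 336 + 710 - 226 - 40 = b^2*(32*d - 24) + b*(-248*d^2 - 86*d + 204) - 64*d^3 - 152*d^2 + 6*d + 108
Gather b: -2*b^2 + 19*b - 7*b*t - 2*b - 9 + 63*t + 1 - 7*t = -2*b^2 + b*(17 - 7*t) + 56*t - 8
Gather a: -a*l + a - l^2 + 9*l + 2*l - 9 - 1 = a*(1 - l) - l^2 + 11*l - 10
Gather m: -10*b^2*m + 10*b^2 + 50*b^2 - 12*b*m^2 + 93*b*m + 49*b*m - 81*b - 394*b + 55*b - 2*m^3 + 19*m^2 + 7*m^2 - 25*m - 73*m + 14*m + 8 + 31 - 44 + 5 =60*b^2 - 420*b - 2*m^3 + m^2*(26 - 12*b) + m*(-10*b^2 + 142*b - 84)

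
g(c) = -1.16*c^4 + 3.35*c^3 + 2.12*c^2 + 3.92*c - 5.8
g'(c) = -4.64*c^3 + 10.05*c^2 + 4.24*c + 3.92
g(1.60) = 12.02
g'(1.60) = 17.43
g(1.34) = 7.58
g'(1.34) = 16.48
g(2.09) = 20.10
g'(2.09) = 14.32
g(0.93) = 1.51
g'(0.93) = 12.82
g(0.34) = -4.11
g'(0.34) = 6.34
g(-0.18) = -6.46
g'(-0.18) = 3.51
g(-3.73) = -389.31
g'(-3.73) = 368.72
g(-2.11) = -59.10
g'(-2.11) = 83.31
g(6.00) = -685.72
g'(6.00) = -611.08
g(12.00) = -17918.44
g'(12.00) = -6515.92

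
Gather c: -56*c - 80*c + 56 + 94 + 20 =170 - 136*c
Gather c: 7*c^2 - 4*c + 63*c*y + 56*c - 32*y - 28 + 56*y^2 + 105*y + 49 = 7*c^2 + c*(63*y + 52) + 56*y^2 + 73*y + 21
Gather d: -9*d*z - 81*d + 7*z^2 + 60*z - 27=d*(-9*z - 81) + 7*z^2 + 60*z - 27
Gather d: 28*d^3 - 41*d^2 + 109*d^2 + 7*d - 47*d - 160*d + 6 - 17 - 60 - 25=28*d^3 + 68*d^2 - 200*d - 96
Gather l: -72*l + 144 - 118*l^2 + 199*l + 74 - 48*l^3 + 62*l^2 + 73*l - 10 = -48*l^3 - 56*l^2 + 200*l + 208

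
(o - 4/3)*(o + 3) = o^2 + 5*o/3 - 4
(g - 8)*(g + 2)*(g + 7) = g^3 + g^2 - 58*g - 112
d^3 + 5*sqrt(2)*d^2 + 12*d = d*(d + 2*sqrt(2))*(d + 3*sqrt(2))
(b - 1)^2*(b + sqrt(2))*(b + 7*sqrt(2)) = b^4 - 2*b^3 + 8*sqrt(2)*b^3 - 16*sqrt(2)*b^2 + 15*b^2 - 28*b + 8*sqrt(2)*b + 14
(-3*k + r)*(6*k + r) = -18*k^2 + 3*k*r + r^2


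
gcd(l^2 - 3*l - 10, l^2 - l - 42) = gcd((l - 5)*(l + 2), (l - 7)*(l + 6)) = 1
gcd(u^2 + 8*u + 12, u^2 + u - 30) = u + 6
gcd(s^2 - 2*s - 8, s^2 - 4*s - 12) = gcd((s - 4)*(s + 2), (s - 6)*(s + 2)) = s + 2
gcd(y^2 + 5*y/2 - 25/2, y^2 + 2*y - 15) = y + 5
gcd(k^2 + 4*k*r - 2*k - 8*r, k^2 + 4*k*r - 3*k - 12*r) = k + 4*r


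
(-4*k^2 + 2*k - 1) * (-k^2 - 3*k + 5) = 4*k^4 + 10*k^3 - 25*k^2 + 13*k - 5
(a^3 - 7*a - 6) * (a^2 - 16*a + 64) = a^5 - 16*a^4 + 57*a^3 + 106*a^2 - 352*a - 384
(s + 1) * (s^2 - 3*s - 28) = s^3 - 2*s^2 - 31*s - 28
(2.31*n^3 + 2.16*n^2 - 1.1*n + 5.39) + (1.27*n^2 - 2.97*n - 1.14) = 2.31*n^3 + 3.43*n^2 - 4.07*n + 4.25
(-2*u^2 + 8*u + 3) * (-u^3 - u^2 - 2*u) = 2*u^5 - 6*u^4 - 7*u^3 - 19*u^2 - 6*u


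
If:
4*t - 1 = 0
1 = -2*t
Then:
No Solution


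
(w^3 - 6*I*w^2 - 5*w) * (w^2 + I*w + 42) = w^5 - 5*I*w^4 + 43*w^3 - 257*I*w^2 - 210*w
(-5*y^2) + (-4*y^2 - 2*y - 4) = -9*y^2 - 2*y - 4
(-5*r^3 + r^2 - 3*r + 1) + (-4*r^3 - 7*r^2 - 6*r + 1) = -9*r^3 - 6*r^2 - 9*r + 2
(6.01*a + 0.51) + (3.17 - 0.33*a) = 5.68*a + 3.68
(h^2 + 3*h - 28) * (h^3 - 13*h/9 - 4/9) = h^5 + 3*h^4 - 265*h^3/9 - 43*h^2/9 + 352*h/9 + 112/9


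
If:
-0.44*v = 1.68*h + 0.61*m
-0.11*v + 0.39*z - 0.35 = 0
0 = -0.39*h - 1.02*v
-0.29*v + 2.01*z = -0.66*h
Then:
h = -3.26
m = 8.07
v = 1.24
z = 1.25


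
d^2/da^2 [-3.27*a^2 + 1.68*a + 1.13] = -6.54000000000000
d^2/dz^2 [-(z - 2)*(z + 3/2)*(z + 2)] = -6*z - 3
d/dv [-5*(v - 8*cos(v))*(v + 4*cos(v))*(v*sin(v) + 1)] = -5*(v - 8*cos(v))*(v + 4*cos(v))*(v*cos(v) + sin(v)) + 5*(v - 8*cos(v))*(v*sin(v) + 1)*(4*sin(v) - 1) - 5*(v + 4*cos(v))*(v*sin(v) + 1)*(8*sin(v) + 1)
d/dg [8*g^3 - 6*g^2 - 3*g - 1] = 24*g^2 - 12*g - 3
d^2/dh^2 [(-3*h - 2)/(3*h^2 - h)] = 2*(-27*h^3 - 54*h^2 + 18*h - 2)/(h^3*(27*h^3 - 27*h^2 + 9*h - 1))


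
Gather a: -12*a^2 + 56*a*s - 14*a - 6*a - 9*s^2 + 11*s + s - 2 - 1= -12*a^2 + a*(56*s - 20) - 9*s^2 + 12*s - 3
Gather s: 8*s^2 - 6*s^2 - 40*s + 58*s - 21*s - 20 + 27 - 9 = 2*s^2 - 3*s - 2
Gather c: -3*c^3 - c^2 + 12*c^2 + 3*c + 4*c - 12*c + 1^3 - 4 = -3*c^3 + 11*c^2 - 5*c - 3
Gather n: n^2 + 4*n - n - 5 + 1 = n^2 + 3*n - 4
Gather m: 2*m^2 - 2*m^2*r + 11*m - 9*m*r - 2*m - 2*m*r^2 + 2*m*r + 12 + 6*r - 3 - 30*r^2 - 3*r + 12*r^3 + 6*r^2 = m^2*(2 - 2*r) + m*(-2*r^2 - 7*r + 9) + 12*r^3 - 24*r^2 + 3*r + 9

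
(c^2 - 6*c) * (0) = 0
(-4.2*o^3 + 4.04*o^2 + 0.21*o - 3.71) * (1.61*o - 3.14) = -6.762*o^4 + 19.6924*o^3 - 12.3475*o^2 - 6.6325*o + 11.6494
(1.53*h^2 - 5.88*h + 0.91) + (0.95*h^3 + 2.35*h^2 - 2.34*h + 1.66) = 0.95*h^3 + 3.88*h^2 - 8.22*h + 2.57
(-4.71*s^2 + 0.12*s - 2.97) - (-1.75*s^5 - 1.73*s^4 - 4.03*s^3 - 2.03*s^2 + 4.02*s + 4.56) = 1.75*s^5 + 1.73*s^4 + 4.03*s^3 - 2.68*s^2 - 3.9*s - 7.53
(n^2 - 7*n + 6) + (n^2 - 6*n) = 2*n^2 - 13*n + 6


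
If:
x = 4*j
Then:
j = x/4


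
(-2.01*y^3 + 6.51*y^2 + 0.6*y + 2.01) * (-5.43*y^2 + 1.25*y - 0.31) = 10.9143*y^5 - 37.8618*y^4 + 5.5026*y^3 - 12.1824*y^2 + 2.3265*y - 0.6231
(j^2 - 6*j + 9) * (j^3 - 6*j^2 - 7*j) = j^5 - 12*j^4 + 38*j^3 - 12*j^2 - 63*j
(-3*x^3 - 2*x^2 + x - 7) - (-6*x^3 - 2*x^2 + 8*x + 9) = 3*x^3 - 7*x - 16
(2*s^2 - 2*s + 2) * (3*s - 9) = 6*s^3 - 24*s^2 + 24*s - 18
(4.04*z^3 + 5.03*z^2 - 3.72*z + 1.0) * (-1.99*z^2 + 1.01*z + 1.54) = -8.0396*z^5 - 5.9293*z^4 + 18.7047*z^3 + 1.999*z^2 - 4.7188*z + 1.54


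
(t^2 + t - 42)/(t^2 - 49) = (t - 6)/(t - 7)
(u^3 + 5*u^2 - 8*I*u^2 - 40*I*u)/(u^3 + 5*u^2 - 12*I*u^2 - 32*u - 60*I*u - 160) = u/(u - 4*I)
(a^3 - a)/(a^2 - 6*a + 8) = (a^3 - a)/(a^2 - 6*a + 8)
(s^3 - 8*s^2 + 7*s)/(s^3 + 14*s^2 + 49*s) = (s^2 - 8*s + 7)/(s^2 + 14*s + 49)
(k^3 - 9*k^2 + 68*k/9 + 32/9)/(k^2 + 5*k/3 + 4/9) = (3*k^2 - 28*k + 32)/(3*k + 4)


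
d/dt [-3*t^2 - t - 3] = -6*t - 1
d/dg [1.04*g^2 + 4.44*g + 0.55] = 2.08*g + 4.44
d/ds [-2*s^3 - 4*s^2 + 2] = 2*s*(-3*s - 4)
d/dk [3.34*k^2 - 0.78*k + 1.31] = 6.68*k - 0.78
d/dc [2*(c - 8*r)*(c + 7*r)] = 4*c - 2*r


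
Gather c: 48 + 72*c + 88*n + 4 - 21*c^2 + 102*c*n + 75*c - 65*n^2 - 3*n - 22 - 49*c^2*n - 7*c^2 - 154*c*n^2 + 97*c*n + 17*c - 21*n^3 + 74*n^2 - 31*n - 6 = c^2*(-49*n - 28) + c*(-154*n^2 + 199*n + 164) - 21*n^3 + 9*n^2 + 54*n + 24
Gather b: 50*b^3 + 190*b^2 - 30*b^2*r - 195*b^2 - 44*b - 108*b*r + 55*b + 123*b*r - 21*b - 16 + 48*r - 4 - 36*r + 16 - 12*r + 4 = 50*b^3 + b^2*(-30*r - 5) + b*(15*r - 10)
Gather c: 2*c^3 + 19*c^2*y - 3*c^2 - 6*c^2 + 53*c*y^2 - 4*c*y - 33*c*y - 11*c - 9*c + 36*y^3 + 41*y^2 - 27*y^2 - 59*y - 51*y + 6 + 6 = 2*c^3 + c^2*(19*y - 9) + c*(53*y^2 - 37*y - 20) + 36*y^3 + 14*y^2 - 110*y + 12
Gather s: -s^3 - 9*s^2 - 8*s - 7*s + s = -s^3 - 9*s^2 - 14*s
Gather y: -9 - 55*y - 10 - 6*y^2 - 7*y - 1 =-6*y^2 - 62*y - 20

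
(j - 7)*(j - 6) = j^2 - 13*j + 42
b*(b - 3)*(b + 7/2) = b^3 + b^2/2 - 21*b/2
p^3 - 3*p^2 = p^2*(p - 3)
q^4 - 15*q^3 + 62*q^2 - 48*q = q*(q - 8)*(q - 6)*(q - 1)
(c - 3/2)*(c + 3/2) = c^2 - 9/4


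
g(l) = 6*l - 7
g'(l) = 6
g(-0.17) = -8.02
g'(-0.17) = 6.00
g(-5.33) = -38.98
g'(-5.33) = 6.00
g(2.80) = 9.80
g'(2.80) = 6.00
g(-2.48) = -21.88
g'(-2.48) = 6.00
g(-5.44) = -39.64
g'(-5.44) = 6.00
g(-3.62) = -28.72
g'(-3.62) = 6.00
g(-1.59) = -16.54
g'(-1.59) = 6.00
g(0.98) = -1.12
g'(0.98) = 6.00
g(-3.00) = -25.00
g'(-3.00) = 6.00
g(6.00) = 29.00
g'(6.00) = 6.00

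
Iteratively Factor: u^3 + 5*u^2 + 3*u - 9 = (u + 3)*(u^2 + 2*u - 3) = (u - 1)*(u + 3)*(u + 3)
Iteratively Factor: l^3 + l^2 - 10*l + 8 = (l - 2)*(l^2 + 3*l - 4) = (l - 2)*(l - 1)*(l + 4)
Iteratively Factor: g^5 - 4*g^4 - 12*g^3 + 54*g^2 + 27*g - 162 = (g - 3)*(g^4 - g^3 - 15*g^2 + 9*g + 54) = (g - 3)^2*(g^3 + 2*g^2 - 9*g - 18) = (g - 3)^2*(g + 3)*(g^2 - g - 6) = (g - 3)^3*(g + 3)*(g + 2)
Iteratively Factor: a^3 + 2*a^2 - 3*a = (a + 3)*(a^2 - a) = (a - 1)*(a + 3)*(a)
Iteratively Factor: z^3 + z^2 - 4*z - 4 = (z + 1)*(z^2 - 4) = (z + 1)*(z + 2)*(z - 2)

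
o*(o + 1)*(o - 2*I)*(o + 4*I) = o^4 + o^3 + 2*I*o^3 + 8*o^2 + 2*I*o^2 + 8*o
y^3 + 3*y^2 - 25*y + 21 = (y - 3)*(y - 1)*(y + 7)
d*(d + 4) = d^2 + 4*d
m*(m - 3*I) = m^2 - 3*I*m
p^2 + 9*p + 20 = (p + 4)*(p + 5)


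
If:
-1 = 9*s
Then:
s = -1/9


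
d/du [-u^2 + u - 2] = 1 - 2*u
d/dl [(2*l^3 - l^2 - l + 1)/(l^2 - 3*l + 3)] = 2*l*(l^3 - 6*l^2 + 11*l - 4)/(l^4 - 6*l^3 + 15*l^2 - 18*l + 9)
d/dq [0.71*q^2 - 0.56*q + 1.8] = 1.42*q - 0.56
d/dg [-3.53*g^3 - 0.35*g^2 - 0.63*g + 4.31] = -10.59*g^2 - 0.7*g - 0.63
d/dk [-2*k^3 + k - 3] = 1 - 6*k^2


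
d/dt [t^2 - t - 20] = 2*t - 1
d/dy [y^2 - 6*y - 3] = 2*y - 6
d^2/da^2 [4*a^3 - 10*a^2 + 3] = 24*a - 20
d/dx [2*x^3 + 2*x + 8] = 6*x^2 + 2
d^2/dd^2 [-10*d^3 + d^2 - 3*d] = 2 - 60*d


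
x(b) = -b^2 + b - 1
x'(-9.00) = 19.00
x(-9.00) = -91.00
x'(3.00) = -5.00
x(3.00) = -7.00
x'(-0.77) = 2.54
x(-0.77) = -2.36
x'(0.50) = 0.00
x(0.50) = -0.75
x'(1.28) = -1.56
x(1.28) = -1.36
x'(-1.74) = 4.48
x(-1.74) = -5.77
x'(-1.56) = 4.12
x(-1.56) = -4.99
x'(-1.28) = 3.56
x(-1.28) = -3.92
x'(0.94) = -0.88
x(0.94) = -0.94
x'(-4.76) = 10.52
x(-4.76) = -28.42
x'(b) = 1 - 2*b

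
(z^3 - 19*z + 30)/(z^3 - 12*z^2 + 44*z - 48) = (z^2 + 2*z - 15)/(z^2 - 10*z + 24)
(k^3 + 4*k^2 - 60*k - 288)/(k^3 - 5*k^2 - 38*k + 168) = (k^2 - 2*k - 48)/(k^2 - 11*k + 28)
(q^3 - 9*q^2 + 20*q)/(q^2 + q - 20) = q*(q - 5)/(q + 5)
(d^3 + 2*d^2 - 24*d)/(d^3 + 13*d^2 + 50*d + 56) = d*(d^2 + 2*d - 24)/(d^3 + 13*d^2 + 50*d + 56)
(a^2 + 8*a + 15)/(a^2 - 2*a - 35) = (a + 3)/(a - 7)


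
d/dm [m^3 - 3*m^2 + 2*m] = 3*m^2 - 6*m + 2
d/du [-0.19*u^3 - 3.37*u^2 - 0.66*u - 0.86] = -0.57*u^2 - 6.74*u - 0.66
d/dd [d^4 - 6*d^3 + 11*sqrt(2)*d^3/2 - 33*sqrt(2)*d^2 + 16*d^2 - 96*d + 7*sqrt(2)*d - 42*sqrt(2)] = 4*d^3 - 18*d^2 + 33*sqrt(2)*d^2/2 - 66*sqrt(2)*d + 32*d - 96 + 7*sqrt(2)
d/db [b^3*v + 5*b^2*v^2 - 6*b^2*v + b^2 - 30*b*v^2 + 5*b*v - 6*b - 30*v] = 3*b^2*v + 10*b*v^2 - 12*b*v + 2*b - 30*v^2 + 5*v - 6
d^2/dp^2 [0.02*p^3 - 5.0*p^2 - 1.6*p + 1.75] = 0.12*p - 10.0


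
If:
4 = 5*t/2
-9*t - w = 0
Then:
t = 8/5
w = -72/5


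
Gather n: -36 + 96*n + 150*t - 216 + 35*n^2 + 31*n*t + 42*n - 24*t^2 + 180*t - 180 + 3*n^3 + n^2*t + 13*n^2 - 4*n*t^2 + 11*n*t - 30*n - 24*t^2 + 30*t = 3*n^3 + n^2*(t + 48) + n*(-4*t^2 + 42*t + 108) - 48*t^2 + 360*t - 432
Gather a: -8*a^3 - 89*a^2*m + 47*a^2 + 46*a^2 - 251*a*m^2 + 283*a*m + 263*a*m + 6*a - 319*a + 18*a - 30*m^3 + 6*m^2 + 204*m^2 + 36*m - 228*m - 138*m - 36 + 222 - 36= -8*a^3 + a^2*(93 - 89*m) + a*(-251*m^2 + 546*m - 295) - 30*m^3 + 210*m^2 - 330*m + 150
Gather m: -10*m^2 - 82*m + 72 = -10*m^2 - 82*m + 72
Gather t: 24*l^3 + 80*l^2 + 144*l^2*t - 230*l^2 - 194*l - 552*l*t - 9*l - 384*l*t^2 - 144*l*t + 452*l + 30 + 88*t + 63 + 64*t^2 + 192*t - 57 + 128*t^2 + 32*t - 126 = 24*l^3 - 150*l^2 + 249*l + t^2*(192 - 384*l) + t*(144*l^2 - 696*l + 312) - 90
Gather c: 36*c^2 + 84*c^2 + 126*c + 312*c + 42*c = 120*c^2 + 480*c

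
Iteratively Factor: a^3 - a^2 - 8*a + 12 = (a + 3)*(a^2 - 4*a + 4) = (a - 2)*(a + 3)*(a - 2)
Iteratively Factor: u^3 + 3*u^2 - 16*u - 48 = (u - 4)*(u^2 + 7*u + 12) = (u - 4)*(u + 3)*(u + 4)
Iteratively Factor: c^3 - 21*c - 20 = (c - 5)*(c^2 + 5*c + 4) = (c - 5)*(c + 4)*(c + 1)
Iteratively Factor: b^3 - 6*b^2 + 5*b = (b - 5)*(b^2 - b) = b*(b - 5)*(b - 1)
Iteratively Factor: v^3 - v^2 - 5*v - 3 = (v + 1)*(v^2 - 2*v - 3) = (v + 1)^2*(v - 3)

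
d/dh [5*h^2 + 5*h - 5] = 10*h + 5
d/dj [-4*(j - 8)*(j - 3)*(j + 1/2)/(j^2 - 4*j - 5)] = 2*(-2*j^4 + 16*j^3 - 17*j^2 - 162*j + 89)/(j^4 - 8*j^3 + 6*j^2 + 40*j + 25)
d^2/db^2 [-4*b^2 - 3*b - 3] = -8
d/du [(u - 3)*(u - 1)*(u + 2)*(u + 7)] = 4*u^3 + 15*u^2 - 38*u - 29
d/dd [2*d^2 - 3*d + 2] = 4*d - 3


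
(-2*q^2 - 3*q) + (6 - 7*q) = -2*q^2 - 10*q + 6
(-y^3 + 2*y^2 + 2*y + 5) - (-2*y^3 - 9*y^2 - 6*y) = y^3 + 11*y^2 + 8*y + 5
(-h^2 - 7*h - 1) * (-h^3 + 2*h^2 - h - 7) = h^5 + 5*h^4 - 12*h^3 + 12*h^2 + 50*h + 7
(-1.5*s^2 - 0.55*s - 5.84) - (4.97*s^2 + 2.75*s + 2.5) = -6.47*s^2 - 3.3*s - 8.34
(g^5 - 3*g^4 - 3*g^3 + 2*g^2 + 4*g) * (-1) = -g^5 + 3*g^4 + 3*g^3 - 2*g^2 - 4*g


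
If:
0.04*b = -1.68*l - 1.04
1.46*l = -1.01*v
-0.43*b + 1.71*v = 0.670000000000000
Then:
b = 2.32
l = -0.67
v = 0.97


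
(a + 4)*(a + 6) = a^2 + 10*a + 24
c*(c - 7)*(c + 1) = c^3 - 6*c^2 - 7*c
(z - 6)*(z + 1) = z^2 - 5*z - 6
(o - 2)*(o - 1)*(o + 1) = o^3 - 2*o^2 - o + 2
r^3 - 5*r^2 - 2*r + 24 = (r - 4)*(r - 3)*(r + 2)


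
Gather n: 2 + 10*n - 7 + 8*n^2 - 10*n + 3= 8*n^2 - 2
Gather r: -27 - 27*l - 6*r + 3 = -27*l - 6*r - 24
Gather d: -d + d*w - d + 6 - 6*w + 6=d*(w - 2) - 6*w + 12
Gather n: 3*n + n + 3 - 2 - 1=4*n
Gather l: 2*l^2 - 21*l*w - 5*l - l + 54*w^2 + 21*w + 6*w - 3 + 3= 2*l^2 + l*(-21*w - 6) + 54*w^2 + 27*w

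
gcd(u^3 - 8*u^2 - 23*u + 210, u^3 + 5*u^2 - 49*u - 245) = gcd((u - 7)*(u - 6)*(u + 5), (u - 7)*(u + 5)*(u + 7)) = u^2 - 2*u - 35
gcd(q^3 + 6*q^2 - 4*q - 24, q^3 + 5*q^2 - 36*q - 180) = q + 6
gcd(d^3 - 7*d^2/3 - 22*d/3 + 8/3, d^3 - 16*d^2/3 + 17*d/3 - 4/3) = d^2 - 13*d/3 + 4/3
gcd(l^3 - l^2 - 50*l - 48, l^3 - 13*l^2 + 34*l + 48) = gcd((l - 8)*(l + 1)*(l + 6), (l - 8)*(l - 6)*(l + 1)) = l^2 - 7*l - 8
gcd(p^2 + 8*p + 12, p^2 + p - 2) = p + 2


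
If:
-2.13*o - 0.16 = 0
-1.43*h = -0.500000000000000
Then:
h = 0.35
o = -0.08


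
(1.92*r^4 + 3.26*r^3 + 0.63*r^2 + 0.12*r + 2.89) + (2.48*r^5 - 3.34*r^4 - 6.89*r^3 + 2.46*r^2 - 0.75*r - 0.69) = 2.48*r^5 - 1.42*r^4 - 3.63*r^3 + 3.09*r^2 - 0.63*r + 2.2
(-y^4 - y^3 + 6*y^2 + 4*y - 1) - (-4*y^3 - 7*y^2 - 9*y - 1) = -y^4 + 3*y^3 + 13*y^2 + 13*y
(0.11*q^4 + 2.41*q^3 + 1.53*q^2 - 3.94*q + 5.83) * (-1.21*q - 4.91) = -0.1331*q^5 - 3.4562*q^4 - 13.6844*q^3 - 2.7449*q^2 + 12.2911*q - 28.6253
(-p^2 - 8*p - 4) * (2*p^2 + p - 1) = -2*p^4 - 17*p^3 - 15*p^2 + 4*p + 4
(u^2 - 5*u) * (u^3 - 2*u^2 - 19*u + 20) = u^5 - 7*u^4 - 9*u^3 + 115*u^2 - 100*u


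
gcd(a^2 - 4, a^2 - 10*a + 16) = a - 2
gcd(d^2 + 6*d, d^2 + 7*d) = d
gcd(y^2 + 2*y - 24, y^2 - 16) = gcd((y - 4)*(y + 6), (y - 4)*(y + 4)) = y - 4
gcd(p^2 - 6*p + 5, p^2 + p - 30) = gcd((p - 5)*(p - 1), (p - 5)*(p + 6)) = p - 5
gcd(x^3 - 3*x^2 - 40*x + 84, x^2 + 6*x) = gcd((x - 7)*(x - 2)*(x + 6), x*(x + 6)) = x + 6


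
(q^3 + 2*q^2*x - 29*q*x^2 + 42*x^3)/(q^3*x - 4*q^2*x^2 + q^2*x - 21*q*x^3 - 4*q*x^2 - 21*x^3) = (-q^3 - 2*q^2*x + 29*q*x^2 - 42*x^3)/(x*(-q^3 + 4*q^2*x - q^2 + 21*q*x^2 + 4*q*x + 21*x^2))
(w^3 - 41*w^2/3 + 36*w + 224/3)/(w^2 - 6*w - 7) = (3*w^2 - 20*w - 32)/(3*(w + 1))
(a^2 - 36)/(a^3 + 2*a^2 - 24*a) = (a - 6)/(a*(a - 4))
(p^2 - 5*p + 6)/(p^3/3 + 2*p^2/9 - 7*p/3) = 9*(p^2 - 5*p + 6)/(p*(3*p^2 + 2*p - 21))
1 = 1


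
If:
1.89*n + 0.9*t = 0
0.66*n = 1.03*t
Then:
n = 0.00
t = 0.00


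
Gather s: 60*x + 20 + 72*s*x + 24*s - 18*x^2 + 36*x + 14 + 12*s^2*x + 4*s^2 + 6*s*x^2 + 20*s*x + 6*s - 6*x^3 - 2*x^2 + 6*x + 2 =s^2*(12*x + 4) + s*(6*x^2 + 92*x + 30) - 6*x^3 - 20*x^2 + 102*x + 36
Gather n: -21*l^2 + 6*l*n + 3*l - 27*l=-21*l^2 + 6*l*n - 24*l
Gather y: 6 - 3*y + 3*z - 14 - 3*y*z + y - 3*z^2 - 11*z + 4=y*(-3*z - 2) - 3*z^2 - 8*z - 4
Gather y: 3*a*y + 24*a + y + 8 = 24*a + y*(3*a + 1) + 8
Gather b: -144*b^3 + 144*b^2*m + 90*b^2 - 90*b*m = -144*b^3 + b^2*(144*m + 90) - 90*b*m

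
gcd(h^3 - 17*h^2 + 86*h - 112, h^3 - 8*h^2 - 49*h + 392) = h^2 - 15*h + 56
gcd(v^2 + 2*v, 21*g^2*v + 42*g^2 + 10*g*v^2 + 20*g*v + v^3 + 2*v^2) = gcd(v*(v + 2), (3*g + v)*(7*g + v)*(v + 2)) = v + 2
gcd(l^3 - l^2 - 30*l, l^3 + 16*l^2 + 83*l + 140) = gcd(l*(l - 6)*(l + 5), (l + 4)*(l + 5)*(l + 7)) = l + 5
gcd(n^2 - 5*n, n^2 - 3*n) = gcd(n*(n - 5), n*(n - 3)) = n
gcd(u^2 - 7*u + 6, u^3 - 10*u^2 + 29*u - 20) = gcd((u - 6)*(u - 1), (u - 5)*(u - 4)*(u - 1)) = u - 1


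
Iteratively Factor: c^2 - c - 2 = (c - 2)*(c + 1)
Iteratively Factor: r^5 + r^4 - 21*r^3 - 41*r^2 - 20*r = (r - 5)*(r^4 + 6*r^3 + 9*r^2 + 4*r) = r*(r - 5)*(r^3 + 6*r^2 + 9*r + 4) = r*(r - 5)*(r + 1)*(r^2 + 5*r + 4) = r*(r - 5)*(r + 1)^2*(r + 4)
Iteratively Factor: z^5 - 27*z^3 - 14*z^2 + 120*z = (z + 4)*(z^4 - 4*z^3 - 11*z^2 + 30*z) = (z - 5)*(z + 4)*(z^3 + z^2 - 6*z) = z*(z - 5)*(z + 4)*(z^2 + z - 6) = z*(z - 5)*(z + 3)*(z + 4)*(z - 2)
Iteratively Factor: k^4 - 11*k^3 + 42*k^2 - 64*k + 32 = (k - 2)*(k^3 - 9*k^2 + 24*k - 16) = (k - 4)*(k - 2)*(k^2 - 5*k + 4) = (k - 4)^2*(k - 2)*(k - 1)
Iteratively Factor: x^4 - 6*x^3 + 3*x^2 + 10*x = (x)*(x^3 - 6*x^2 + 3*x + 10) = x*(x - 5)*(x^2 - x - 2) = x*(x - 5)*(x + 1)*(x - 2)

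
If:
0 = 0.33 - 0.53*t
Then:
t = 0.62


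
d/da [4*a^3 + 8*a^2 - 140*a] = 12*a^2 + 16*a - 140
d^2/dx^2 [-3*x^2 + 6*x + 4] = -6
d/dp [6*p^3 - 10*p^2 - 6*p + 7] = 18*p^2 - 20*p - 6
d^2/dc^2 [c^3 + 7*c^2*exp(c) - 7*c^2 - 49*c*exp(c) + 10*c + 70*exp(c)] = 7*c^2*exp(c) - 21*c*exp(c) + 6*c - 14*exp(c) - 14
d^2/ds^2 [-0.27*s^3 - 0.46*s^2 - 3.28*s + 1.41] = -1.62*s - 0.92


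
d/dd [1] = 0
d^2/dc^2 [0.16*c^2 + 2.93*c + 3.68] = 0.320000000000000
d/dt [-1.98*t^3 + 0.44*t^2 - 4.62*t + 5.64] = -5.94*t^2 + 0.88*t - 4.62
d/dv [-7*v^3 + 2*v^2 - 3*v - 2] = -21*v^2 + 4*v - 3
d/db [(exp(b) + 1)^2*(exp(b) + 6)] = (exp(b) + 1)*(3*exp(b) + 13)*exp(b)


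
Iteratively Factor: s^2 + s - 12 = (s + 4)*(s - 3)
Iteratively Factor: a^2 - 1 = (a + 1)*(a - 1)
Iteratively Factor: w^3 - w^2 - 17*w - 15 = (w - 5)*(w^2 + 4*w + 3) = (w - 5)*(w + 1)*(w + 3)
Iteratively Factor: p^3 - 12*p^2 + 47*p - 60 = (p - 5)*(p^2 - 7*p + 12) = (p - 5)*(p - 3)*(p - 4)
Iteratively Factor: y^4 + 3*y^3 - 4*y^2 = (y)*(y^3 + 3*y^2 - 4*y) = y*(y + 4)*(y^2 - y) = y*(y - 1)*(y + 4)*(y)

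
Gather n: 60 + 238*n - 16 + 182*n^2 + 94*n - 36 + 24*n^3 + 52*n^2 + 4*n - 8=24*n^3 + 234*n^2 + 336*n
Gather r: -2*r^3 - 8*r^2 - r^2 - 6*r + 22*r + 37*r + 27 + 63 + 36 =-2*r^3 - 9*r^2 + 53*r + 126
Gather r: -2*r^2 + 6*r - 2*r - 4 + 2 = -2*r^2 + 4*r - 2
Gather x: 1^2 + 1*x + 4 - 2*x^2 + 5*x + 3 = -2*x^2 + 6*x + 8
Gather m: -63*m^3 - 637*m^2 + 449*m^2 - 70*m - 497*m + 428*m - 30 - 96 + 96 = -63*m^3 - 188*m^2 - 139*m - 30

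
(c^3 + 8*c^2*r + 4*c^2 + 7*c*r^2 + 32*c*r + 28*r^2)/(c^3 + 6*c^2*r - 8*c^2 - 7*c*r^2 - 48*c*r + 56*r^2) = (-c^2 - c*r - 4*c - 4*r)/(-c^2 + c*r + 8*c - 8*r)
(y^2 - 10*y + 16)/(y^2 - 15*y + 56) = (y - 2)/(y - 7)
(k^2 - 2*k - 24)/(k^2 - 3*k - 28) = (k - 6)/(k - 7)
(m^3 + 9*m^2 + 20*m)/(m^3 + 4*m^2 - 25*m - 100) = m/(m - 5)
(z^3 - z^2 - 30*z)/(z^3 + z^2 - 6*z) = (z^2 - z - 30)/(z^2 + z - 6)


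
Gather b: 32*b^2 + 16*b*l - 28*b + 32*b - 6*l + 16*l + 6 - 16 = 32*b^2 + b*(16*l + 4) + 10*l - 10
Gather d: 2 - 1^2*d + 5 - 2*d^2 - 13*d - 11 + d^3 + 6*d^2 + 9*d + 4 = d^3 + 4*d^2 - 5*d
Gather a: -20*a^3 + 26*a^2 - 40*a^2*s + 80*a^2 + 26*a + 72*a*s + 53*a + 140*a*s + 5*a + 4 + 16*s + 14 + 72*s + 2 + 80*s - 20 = -20*a^3 + a^2*(106 - 40*s) + a*(212*s + 84) + 168*s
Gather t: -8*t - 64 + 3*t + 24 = -5*t - 40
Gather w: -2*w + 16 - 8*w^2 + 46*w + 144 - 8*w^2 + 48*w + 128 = -16*w^2 + 92*w + 288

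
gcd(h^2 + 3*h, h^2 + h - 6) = h + 3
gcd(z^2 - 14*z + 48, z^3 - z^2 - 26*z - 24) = z - 6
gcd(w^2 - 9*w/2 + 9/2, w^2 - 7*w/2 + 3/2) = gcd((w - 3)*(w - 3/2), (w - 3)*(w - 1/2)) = w - 3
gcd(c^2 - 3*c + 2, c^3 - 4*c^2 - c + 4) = c - 1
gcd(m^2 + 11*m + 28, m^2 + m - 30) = 1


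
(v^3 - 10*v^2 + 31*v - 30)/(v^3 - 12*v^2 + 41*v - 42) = (v - 5)/(v - 7)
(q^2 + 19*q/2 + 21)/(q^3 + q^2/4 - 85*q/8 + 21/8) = 4*(q + 6)/(4*q^2 - 13*q + 3)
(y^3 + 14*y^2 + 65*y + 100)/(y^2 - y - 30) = (y^2 + 9*y + 20)/(y - 6)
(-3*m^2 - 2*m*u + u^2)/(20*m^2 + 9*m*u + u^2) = (-3*m^2 - 2*m*u + u^2)/(20*m^2 + 9*m*u + u^2)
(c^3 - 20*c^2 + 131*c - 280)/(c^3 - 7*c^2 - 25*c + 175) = (c - 8)/(c + 5)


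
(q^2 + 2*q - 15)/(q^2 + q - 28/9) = 9*(q^2 + 2*q - 15)/(9*q^2 + 9*q - 28)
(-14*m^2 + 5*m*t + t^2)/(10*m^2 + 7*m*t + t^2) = (-14*m^2 + 5*m*t + t^2)/(10*m^2 + 7*m*t + t^2)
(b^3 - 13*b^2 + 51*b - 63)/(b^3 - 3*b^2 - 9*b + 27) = (b - 7)/(b + 3)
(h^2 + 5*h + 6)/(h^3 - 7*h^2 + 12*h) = (h^2 + 5*h + 6)/(h*(h^2 - 7*h + 12))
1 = 1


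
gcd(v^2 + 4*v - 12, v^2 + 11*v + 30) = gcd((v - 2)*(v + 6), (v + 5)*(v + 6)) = v + 6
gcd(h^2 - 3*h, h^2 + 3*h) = h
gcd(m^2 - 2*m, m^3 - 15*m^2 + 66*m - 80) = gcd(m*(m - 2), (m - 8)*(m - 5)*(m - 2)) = m - 2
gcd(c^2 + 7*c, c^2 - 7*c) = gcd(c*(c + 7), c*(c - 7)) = c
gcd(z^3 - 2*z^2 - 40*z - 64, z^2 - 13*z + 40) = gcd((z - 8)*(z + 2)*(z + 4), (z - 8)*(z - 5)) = z - 8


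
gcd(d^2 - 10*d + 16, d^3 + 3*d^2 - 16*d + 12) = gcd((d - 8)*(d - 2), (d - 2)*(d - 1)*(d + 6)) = d - 2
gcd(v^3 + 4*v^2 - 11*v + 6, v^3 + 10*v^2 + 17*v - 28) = v - 1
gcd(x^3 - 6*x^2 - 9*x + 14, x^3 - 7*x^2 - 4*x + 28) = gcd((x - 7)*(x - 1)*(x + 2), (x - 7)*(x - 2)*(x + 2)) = x^2 - 5*x - 14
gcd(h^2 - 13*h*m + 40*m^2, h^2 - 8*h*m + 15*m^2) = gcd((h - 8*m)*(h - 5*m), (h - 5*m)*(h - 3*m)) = h - 5*m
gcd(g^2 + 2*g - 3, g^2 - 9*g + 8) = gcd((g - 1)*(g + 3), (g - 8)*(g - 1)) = g - 1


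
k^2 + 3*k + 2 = (k + 1)*(k + 2)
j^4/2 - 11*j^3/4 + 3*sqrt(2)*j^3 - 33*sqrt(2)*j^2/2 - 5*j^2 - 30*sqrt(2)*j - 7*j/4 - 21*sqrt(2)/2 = (j/2 + 1/2)*(j - 7)*(j + 1/2)*(j + 6*sqrt(2))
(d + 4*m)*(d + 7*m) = d^2 + 11*d*m + 28*m^2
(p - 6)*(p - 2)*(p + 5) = p^3 - 3*p^2 - 28*p + 60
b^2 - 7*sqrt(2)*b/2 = b*(b - 7*sqrt(2)/2)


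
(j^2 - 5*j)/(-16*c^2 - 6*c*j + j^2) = j*(5 - j)/(16*c^2 + 6*c*j - j^2)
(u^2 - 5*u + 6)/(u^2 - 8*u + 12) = (u - 3)/(u - 6)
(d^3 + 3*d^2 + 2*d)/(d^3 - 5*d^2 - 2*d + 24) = d*(d + 1)/(d^2 - 7*d + 12)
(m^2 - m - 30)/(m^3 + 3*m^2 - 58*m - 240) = (m - 6)/(m^2 - 2*m - 48)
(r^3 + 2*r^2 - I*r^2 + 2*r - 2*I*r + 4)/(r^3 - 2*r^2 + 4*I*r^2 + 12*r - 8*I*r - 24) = (r^2 + r*(2 + I) + 2*I)/(r^2 + r*(-2 + 6*I) - 12*I)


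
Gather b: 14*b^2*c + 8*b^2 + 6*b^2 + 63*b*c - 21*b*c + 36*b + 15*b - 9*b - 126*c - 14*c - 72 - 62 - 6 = b^2*(14*c + 14) + b*(42*c + 42) - 140*c - 140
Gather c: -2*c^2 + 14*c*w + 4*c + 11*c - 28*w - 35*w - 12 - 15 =-2*c^2 + c*(14*w + 15) - 63*w - 27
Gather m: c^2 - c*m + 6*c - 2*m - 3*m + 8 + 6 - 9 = c^2 + 6*c + m*(-c - 5) + 5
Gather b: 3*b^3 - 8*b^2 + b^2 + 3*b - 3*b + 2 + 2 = 3*b^3 - 7*b^2 + 4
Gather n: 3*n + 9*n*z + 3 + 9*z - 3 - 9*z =n*(9*z + 3)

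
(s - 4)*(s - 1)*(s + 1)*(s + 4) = s^4 - 17*s^2 + 16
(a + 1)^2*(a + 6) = a^3 + 8*a^2 + 13*a + 6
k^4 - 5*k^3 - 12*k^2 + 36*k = k*(k - 6)*(k - 2)*(k + 3)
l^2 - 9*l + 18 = (l - 6)*(l - 3)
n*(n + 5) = n^2 + 5*n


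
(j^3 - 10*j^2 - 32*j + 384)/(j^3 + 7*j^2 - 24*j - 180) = (j^2 - 16*j + 64)/(j^2 + j - 30)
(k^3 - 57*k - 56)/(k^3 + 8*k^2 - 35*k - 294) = (k^2 - 7*k - 8)/(k^2 + k - 42)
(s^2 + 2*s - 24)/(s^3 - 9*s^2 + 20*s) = (s + 6)/(s*(s - 5))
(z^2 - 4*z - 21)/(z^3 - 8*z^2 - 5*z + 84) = 1/(z - 4)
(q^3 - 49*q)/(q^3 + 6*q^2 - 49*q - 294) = q/(q + 6)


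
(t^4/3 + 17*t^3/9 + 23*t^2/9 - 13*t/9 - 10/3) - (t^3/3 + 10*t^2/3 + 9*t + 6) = t^4/3 + 14*t^3/9 - 7*t^2/9 - 94*t/9 - 28/3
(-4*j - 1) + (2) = 1 - 4*j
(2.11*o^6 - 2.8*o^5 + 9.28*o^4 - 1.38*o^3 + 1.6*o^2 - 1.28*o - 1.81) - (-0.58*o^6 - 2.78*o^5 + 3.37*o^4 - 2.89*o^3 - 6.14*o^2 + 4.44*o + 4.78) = 2.69*o^6 - 0.02*o^5 + 5.91*o^4 + 1.51*o^3 + 7.74*o^2 - 5.72*o - 6.59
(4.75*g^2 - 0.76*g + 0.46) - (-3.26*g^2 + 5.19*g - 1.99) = 8.01*g^2 - 5.95*g + 2.45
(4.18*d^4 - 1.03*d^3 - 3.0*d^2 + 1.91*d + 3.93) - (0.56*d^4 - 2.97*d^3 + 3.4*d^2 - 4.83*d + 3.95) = 3.62*d^4 + 1.94*d^3 - 6.4*d^2 + 6.74*d - 0.02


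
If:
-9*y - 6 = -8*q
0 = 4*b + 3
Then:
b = -3/4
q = 9*y/8 + 3/4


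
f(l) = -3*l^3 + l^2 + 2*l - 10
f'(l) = -9*l^2 + 2*l + 2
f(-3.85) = 168.32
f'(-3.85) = -139.10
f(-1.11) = -6.89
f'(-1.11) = -11.31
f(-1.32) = -4.00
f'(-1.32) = -16.32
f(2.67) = -54.63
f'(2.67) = -56.82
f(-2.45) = 35.22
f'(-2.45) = -56.92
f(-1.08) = -7.21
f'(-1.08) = -10.66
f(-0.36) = -10.45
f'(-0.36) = 0.11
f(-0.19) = -10.32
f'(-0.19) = 1.30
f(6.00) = -610.00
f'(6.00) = -310.00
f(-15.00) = 10310.00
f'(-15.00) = -2053.00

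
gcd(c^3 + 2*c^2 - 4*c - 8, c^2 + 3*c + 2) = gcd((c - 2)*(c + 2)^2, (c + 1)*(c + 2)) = c + 2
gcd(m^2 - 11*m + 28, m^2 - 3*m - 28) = m - 7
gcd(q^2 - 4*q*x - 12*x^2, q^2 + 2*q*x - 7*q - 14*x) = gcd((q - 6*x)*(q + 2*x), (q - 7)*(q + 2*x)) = q + 2*x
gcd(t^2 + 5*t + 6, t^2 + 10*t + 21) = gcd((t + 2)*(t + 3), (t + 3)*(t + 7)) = t + 3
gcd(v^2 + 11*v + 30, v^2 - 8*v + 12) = 1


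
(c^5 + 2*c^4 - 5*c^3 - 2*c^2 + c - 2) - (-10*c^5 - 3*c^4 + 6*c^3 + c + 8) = 11*c^5 + 5*c^4 - 11*c^3 - 2*c^2 - 10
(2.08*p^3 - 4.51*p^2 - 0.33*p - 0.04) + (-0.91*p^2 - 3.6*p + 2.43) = 2.08*p^3 - 5.42*p^2 - 3.93*p + 2.39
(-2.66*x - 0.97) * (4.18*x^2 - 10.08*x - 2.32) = -11.1188*x^3 + 22.7582*x^2 + 15.9488*x + 2.2504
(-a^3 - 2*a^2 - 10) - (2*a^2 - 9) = -a^3 - 4*a^2 - 1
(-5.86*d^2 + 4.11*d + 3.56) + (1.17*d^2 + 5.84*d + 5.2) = -4.69*d^2 + 9.95*d + 8.76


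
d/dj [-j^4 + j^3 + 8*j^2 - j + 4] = -4*j^3 + 3*j^2 + 16*j - 1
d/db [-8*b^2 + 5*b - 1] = 5 - 16*b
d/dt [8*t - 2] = 8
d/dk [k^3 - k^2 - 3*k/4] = 3*k^2 - 2*k - 3/4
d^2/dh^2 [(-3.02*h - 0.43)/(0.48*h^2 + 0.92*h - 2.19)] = (-(0.96*h + 0.92)*(1.92*h + 1.84)*(3.02*h + 0.43) + (8.6976*h + 5.9696)*(0.48*h^2 + 0.92*h - 2.19))/(0.48*h^2 + 0.92*h - 2.19)^3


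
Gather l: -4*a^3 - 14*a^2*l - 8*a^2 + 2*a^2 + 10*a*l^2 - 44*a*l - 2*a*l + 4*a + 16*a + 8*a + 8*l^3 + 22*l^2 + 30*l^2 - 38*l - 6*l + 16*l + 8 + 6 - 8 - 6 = -4*a^3 - 6*a^2 + 28*a + 8*l^3 + l^2*(10*a + 52) + l*(-14*a^2 - 46*a - 28)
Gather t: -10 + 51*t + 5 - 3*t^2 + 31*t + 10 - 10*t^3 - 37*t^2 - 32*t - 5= -10*t^3 - 40*t^2 + 50*t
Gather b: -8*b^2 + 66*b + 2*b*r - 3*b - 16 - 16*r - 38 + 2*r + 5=-8*b^2 + b*(2*r + 63) - 14*r - 49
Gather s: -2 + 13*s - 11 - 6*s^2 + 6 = -6*s^2 + 13*s - 7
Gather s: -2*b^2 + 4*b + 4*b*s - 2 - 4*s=-2*b^2 + 4*b + s*(4*b - 4) - 2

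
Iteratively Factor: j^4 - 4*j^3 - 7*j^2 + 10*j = (j - 5)*(j^3 + j^2 - 2*j) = (j - 5)*(j + 2)*(j^2 - j) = (j - 5)*(j - 1)*(j + 2)*(j)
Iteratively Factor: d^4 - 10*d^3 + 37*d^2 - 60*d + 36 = (d - 2)*(d^3 - 8*d^2 + 21*d - 18) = (d - 3)*(d - 2)*(d^2 - 5*d + 6) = (d - 3)^2*(d - 2)*(d - 2)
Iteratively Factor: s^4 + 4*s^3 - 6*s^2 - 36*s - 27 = (s + 3)*(s^3 + s^2 - 9*s - 9) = (s - 3)*(s + 3)*(s^2 + 4*s + 3) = (s - 3)*(s + 3)^2*(s + 1)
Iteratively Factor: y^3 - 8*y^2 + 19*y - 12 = (y - 1)*(y^2 - 7*y + 12) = (y - 3)*(y - 1)*(y - 4)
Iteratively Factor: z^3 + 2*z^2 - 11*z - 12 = (z - 3)*(z^2 + 5*z + 4) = (z - 3)*(z + 1)*(z + 4)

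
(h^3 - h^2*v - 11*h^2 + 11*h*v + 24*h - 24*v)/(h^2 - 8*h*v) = (h^3 - h^2*v - 11*h^2 + 11*h*v + 24*h - 24*v)/(h*(h - 8*v))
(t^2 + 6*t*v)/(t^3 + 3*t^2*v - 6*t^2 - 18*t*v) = (t + 6*v)/(t^2 + 3*t*v - 6*t - 18*v)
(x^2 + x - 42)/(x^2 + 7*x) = (x - 6)/x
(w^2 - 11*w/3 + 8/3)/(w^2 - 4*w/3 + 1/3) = (3*w - 8)/(3*w - 1)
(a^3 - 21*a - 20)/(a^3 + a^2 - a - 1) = (a^2 - a - 20)/(a^2 - 1)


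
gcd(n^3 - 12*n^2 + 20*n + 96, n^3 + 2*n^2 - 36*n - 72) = n^2 - 4*n - 12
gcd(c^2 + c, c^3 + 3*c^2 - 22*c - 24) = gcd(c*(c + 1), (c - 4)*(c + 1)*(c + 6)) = c + 1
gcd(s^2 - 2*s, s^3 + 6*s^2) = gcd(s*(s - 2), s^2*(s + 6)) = s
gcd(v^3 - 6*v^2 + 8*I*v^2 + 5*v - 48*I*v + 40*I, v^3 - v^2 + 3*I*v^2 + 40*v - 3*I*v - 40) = v^2 + v*(-1 + 8*I) - 8*I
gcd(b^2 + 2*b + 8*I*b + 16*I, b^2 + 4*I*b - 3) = 1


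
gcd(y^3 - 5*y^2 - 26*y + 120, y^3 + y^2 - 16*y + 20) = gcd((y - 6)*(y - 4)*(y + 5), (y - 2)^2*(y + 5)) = y + 5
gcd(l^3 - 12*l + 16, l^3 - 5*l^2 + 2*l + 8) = l - 2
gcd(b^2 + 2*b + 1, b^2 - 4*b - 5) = b + 1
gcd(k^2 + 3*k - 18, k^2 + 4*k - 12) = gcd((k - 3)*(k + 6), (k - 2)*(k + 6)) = k + 6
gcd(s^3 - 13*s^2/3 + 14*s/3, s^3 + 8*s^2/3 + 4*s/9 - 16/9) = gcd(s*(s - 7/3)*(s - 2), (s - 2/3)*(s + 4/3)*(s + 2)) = 1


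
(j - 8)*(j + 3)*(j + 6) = j^3 + j^2 - 54*j - 144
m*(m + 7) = m^2 + 7*m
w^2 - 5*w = w*(w - 5)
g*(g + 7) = g^2 + 7*g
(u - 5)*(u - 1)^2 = u^3 - 7*u^2 + 11*u - 5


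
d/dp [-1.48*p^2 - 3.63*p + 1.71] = -2.96*p - 3.63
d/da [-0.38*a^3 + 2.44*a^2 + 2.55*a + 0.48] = -1.14*a^2 + 4.88*a + 2.55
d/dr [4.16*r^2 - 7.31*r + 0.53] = 8.32*r - 7.31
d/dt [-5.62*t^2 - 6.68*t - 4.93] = -11.24*t - 6.68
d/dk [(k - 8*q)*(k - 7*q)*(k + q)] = 3*k^2 - 28*k*q + 41*q^2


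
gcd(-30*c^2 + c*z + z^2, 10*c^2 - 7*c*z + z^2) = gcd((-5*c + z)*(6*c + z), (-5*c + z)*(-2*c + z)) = -5*c + z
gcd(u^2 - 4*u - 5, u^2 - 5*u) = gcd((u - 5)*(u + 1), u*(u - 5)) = u - 5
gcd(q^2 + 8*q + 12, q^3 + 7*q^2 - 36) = q + 6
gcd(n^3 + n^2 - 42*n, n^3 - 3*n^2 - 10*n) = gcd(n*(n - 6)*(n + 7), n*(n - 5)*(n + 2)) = n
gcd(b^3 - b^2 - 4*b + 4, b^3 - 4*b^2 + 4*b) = b - 2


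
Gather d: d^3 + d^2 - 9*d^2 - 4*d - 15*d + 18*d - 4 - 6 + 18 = d^3 - 8*d^2 - d + 8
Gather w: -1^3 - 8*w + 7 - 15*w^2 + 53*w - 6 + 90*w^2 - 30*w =75*w^2 + 15*w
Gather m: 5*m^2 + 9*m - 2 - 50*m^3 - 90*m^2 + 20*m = -50*m^3 - 85*m^2 + 29*m - 2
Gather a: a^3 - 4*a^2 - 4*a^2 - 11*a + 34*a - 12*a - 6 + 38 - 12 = a^3 - 8*a^2 + 11*a + 20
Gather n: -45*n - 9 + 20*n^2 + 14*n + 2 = 20*n^2 - 31*n - 7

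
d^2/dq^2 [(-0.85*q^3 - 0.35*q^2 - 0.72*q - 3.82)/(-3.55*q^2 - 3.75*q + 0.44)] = (2.8421709430404e-14*q^5 + 5.6843418860808e-14*q^4 + 35.3905*q^3 + 283.7145*q^2 + 312.8577*q + 121.8827)/(44.738875*q^6 + 141.778125*q^5 + 133.130325*q^4 + 17.589375*q^3 - 16.50066*q^2 + 2.178*q - 0.085184)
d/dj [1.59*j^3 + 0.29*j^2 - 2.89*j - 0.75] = 4.77*j^2 + 0.58*j - 2.89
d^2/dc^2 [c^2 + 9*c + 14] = 2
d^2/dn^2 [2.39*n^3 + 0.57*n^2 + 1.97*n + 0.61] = 14.34*n + 1.14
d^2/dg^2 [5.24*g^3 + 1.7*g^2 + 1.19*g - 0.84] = 31.44*g + 3.4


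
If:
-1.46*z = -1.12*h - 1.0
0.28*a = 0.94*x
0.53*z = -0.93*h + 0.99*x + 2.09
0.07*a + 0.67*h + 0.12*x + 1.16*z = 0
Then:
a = -6.25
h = -0.09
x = -1.86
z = 0.62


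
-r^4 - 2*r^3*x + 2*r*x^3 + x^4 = (-r + x)*(r + x)^3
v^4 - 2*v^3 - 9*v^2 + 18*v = v*(v - 3)*(v - 2)*(v + 3)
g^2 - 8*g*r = g*(g - 8*r)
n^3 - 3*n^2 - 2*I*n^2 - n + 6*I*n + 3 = (n - 3)*(n - I)^2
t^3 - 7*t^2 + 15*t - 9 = (t - 3)^2*(t - 1)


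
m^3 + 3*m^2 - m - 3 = (m - 1)*(m + 1)*(m + 3)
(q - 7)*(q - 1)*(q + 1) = q^3 - 7*q^2 - q + 7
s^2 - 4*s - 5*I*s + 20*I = (s - 4)*(s - 5*I)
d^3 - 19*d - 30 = (d - 5)*(d + 2)*(d + 3)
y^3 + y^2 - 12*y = y*(y - 3)*(y + 4)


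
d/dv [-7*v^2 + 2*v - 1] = 2 - 14*v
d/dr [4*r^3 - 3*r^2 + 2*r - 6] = 12*r^2 - 6*r + 2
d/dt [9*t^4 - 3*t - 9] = 36*t^3 - 3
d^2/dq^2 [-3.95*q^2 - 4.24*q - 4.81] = -7.90000000000000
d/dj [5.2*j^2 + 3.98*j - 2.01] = 10.4*j + 3.98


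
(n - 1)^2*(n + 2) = n^3 - 3*n + 2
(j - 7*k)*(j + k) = j^2 - 6*j*k - 7*k^2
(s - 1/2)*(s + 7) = s^2 + 13*s/2 - 7/2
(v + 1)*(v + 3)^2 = v^3 + 7*v^2 + 15*v + 9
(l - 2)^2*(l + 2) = l^3 - 2*l^2 - 4*l + 8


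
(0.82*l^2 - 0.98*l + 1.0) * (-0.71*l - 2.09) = -0.5822*l^3 - 1.018*l^2 + 1.3382*l - 2.09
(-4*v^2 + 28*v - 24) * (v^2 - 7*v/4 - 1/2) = -4*v^4 + 35*v^3 - 71*v^2 + 28*v + 12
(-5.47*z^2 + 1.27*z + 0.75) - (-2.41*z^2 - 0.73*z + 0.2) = -3.06*z^2 + 2.0*z + 0.55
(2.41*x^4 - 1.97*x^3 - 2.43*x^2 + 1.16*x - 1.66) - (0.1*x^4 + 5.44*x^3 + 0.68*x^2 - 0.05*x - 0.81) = 2.31*x^4 - 7.41*x^3 - 3.11*x^2 + 1.21*x - 0.85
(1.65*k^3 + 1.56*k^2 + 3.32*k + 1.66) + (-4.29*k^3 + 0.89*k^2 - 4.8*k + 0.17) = -2.64*k^3 + 2.45*k^2 - 1.48*k + 1.83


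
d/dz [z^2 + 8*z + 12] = 2*z + 8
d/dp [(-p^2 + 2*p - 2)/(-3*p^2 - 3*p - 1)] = (9*p^2 - 10*p - 8)/(9*p^4 + 18*p^3 + 15*p^2 + 6*p + 1)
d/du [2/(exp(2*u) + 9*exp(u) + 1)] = (-4*exp(u) - 18)*exp(u)/(exp(2*u) + 9*exp(u) + 1)^2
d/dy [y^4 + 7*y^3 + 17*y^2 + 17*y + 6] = 4*y^3 + 21*y^2 + 34*y + 17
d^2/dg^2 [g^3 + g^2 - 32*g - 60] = 6*g + 2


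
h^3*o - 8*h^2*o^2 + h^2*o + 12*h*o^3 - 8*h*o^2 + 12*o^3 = (h - 6*o)*(h - 2*o)*(h*o + o)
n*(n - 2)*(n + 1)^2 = n^4 - 3*n^2 - 2*n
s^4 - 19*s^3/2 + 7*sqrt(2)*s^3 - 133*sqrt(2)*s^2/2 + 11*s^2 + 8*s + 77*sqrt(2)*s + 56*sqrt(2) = (s - 8)*(s - 2)*(s + 1/2)*(s + 7*sqrt(2))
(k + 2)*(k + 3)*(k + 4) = k^3 + 9*k^2 + 26*k + 24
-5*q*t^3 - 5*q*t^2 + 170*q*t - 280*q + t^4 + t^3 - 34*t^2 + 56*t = (-5*q + t)*(t - 4)*(t - 2)*(t + 7)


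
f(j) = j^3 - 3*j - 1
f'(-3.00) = 24.00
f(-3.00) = -19.00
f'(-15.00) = 672.00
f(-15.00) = -3331.00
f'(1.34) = 2.39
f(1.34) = -2.61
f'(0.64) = -1.77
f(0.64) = -2.66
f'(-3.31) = 29.87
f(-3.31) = -27.33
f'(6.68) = 130.87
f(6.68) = 277.04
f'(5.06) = 73.81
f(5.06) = 113.37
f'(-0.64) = -1.77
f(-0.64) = 0.66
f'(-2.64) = 17.91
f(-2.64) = -11.48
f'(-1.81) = 6.83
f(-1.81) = -1.50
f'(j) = 3*j^2 - 3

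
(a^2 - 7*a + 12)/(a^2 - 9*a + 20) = (a - 3)/(a - 5)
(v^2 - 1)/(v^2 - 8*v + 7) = (v + 1)/(v - 7)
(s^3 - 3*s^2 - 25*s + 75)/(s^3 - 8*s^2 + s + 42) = (s^2 - 25)/(s^2 - 5*s - 14)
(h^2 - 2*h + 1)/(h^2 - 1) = (h - 1)/(h + 1)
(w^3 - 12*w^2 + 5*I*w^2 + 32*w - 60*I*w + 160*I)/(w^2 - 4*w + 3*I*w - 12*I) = (w^2 + w*(-8 + 5*I) - 40*I)/(w + 3*I)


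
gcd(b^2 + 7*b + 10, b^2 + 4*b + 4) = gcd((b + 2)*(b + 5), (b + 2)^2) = b + 2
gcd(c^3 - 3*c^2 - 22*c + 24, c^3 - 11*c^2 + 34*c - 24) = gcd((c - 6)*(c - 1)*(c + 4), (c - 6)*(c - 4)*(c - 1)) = c^2 - 7*c + 6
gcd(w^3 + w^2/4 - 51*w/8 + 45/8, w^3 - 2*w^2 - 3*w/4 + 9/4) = w - 3/2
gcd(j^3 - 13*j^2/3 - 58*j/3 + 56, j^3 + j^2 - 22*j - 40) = j + 4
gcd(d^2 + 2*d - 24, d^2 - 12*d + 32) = d - 4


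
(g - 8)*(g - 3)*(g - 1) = g^3 - 12*g^2 + 35*g - 24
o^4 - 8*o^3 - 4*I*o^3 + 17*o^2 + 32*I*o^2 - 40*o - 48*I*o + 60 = (o - 6)*(o - 2)*(o - 5*I)*(o + I)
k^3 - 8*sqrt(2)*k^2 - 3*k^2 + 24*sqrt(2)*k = k*(k - 3)*(k - 8*sqrt(2))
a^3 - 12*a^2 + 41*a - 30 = (a - 6)*(a - 5)*(a - 1)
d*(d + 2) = d^2 + 2*d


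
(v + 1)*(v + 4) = v^2 + 5*v + 4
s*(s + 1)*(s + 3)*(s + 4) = s^4 + 8*s^3 + 19*s^2 + 12*s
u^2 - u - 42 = (u - 7)*(u + 6)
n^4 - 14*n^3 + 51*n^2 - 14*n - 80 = (n - 8)*(n - 5)*(n - 2)*(n + 1)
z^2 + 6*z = z*(z + 6)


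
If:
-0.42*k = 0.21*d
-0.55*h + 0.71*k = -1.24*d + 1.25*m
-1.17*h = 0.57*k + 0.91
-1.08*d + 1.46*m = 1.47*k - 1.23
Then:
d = -3.25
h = -1.57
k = 1.63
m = -1.61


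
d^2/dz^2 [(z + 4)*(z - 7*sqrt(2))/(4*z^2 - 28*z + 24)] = (-7*sqrt(2)*z^3 + 11*z^3 - 84*sqrt(2)*z^2 - 18*z^2 - 72*z + 714*sqrt(2)*z - 1498*sqrt(2) + 204)/(2*(z^6 - 21*z^5 + 165*z^4 - 595*z^3 + 990*z^2 - 756*z + 216))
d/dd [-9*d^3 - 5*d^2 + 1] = d*(-27*d - 10)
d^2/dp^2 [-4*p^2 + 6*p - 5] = -8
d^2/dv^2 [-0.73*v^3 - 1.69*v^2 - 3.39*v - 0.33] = -4.38*v - 3.38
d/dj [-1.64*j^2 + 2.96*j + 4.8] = 2.96 - 3.28*j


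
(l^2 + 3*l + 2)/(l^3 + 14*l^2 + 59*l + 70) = (l + 1)/(l^2 + 12*l + 35)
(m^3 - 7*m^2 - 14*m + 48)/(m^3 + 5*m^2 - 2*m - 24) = (m - 8)/(m + 4)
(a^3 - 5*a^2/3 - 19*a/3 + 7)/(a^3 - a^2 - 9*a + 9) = (a + 7/3)/(a + 3)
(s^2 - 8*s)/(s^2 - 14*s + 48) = s/(s - 6)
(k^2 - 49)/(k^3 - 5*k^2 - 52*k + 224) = (k - 7)/(k^2 - 12*k + 32)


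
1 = 1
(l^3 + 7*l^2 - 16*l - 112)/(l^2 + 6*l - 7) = (l^2 - 16)/(l - 1)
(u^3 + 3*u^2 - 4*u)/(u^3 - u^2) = (u + 4)/u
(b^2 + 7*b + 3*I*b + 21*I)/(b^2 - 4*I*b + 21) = (b + 7)/(b - 7*I)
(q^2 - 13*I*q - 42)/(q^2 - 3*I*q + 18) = (q - 7*I)/(q + 3*I)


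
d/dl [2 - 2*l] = -2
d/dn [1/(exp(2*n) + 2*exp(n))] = -(2*exp(n) + 2)*exp(-n)/(exp(n) + 2)^2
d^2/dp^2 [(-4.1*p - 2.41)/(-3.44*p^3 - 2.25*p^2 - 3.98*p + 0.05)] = (291.10656*p^5 + 532.631712*p^4 + 227.69906*p^3 + 279.640902*p^2 + 134.74392*p + 78.524778)/(40.707584*p^9 + 79.8768*p^8 + 193.538184*p^7 + 194.446785*p^6 + 221.597178*p^5 + 102.055965*p^4 + 60.384092*p^3 - 2.359185*p^2 + 0.02985*p - 0.000125)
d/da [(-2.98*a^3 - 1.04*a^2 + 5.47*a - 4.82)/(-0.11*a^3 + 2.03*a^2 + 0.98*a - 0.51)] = (-1.11022302462516e-16*a^5 - 6.1638*a^4 - 4.6374*a^3 - 9.1545*a^2 + 20.63*a + 1.9339)/(0.0121*a^6 - 0.4466*a^5 + 3.9053*a^4 + 4.091*a^3 - 1.1102*a^2 - 0.9996*a + 0.2601)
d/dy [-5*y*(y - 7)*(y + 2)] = -15*y^2 + 50*y + 70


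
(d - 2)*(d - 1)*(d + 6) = d^3 + 3*d^2 - 16*d + 12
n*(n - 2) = n^2 - 2*n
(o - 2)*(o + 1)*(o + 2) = o^3 + o^2 - 4*o - 4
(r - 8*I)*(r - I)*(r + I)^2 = r^4 - 7*I*r^3 + 9*r^2 - 7*I*r + 8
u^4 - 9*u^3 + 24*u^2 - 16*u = u*(u - 4)^2*(u - 1)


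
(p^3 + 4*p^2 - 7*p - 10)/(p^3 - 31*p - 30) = (p - 2)/(p - 6)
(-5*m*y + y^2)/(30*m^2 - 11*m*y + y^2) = y/(-6*m + y)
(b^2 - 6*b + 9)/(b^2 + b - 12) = (b - 3)/(b + 4)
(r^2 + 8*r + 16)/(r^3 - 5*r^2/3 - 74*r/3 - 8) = 3*(r + 4)/(3*r^2 - 17*r - 6)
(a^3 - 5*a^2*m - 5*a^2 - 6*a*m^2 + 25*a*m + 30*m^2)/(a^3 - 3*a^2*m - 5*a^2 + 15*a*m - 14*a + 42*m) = (a^3 - 5*a^2*m - 5*a^2 - 6*a*m^2 + 25*a*m + 30*m^2)/(a^3 - 3*a^2*m - 5*a^2 + 15*a*m - 14*a + 42*m)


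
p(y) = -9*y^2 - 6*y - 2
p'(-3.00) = 48.00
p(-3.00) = -65.00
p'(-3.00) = 48.00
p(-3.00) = -65.00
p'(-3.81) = 62.58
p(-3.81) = -109.78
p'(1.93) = -40.74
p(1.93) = -47.10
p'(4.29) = -83.22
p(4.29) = -193.38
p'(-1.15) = 14.70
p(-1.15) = -7.00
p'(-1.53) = 21.54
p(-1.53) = -13.89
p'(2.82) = -56.76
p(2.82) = -90.49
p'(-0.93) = 10.74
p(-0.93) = -4.20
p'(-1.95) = 29.10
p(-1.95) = -24.52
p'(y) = -18*y - 6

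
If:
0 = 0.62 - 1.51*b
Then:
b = 0.41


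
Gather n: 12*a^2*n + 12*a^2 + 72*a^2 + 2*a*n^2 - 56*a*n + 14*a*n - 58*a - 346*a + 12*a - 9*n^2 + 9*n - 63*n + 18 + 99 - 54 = 84*a^2 - 392*a + n^2*(2*a - 9) + n*(12*a^2 - 42*a - 54) + 63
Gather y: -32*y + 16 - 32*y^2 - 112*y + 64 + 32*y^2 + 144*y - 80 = 0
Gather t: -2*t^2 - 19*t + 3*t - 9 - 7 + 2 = -2*t^2 - 16*t - 14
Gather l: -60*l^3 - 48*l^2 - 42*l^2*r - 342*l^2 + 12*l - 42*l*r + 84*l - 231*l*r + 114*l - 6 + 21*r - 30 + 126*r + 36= -60*l^3 + l^2*(-42*r - 390) + l*(210 - 273*r) + 147*r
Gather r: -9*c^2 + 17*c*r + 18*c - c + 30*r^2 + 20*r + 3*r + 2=-9*c^2 + 17*c + 30*r^2 + r*(17*c + 23) + 2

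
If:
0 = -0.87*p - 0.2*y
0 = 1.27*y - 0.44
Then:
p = -0.08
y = 0.35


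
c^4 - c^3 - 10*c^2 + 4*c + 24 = (c - 3)*(c - 2)*(c + 2)^2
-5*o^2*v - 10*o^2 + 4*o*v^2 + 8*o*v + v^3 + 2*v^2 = (-o + v)*(5*o + v)*(v + 2)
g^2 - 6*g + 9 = (g - 3)^2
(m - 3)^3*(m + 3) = m^4 - 6*m^3 + 54*m - 81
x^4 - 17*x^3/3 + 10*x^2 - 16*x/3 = x*(x - 8/3)*(x - 2)*(x - 1)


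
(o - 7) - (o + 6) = -13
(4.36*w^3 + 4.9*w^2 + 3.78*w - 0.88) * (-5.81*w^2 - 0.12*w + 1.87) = -25.3316*w^5 - 28.9922*w^4 - 14.3966*w^3 + 13.8222*w^2 + 7.1742*w - 1.6456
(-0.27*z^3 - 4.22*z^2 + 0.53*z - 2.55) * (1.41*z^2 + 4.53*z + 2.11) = -0.3807*z^5 - 7.1733*z^4 - 18.939*z^3 - 10.0988*z^2 - 10.4332*z - 5.3805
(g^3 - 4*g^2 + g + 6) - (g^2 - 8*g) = g^3 - 5*g^2 + 9*g + 6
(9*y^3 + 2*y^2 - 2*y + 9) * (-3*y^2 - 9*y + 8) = -27*y^5 - 87*y^4 + 60*y^3 + 7*y^2 - 97*y + 72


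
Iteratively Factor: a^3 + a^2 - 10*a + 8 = (a - 1)*(a^2 + 2*a - 8) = (a - 1)*(a + 4)*(a - 2)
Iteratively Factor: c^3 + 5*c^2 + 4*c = (c + 4)*(c^2 + c) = (c + 1)*(c + 4)*(c)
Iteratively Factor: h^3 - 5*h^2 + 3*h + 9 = (h - 3)*(h^2 - 2*h - 3) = (h - 3)*(h + 1)*(h - 3)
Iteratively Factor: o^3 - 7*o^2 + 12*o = (o)*(o^2 - 7*o + 12) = o*(o - 3)*(o - 4)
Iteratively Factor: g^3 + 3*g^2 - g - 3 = (g + 3)*(g^2 - 1) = (g + 1)*(g + 3)*(g - 1)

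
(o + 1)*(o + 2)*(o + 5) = o^3 + 8*o^2 + 17*o + 10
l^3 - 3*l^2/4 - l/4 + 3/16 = (l - 3/4)*(l - 1/2)*(l + 1/2)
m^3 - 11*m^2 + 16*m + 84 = (m - 7)*(m - 6)*(m + 2)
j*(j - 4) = j^2 - 4*j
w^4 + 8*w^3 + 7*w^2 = w^2*(w + 1)*(w + 7)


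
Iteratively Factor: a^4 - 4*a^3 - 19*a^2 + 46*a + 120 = (a + 3)*(a^3 - 7*a^2 + 2*a + 40) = (a + 2)*(a + 3)*(a^2 - 9*a + 20) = (a - 5)*(a + 2)*(a + 3)*(a - 4)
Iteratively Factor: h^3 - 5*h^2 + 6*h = (h - 3)*(h^2 - 2*h) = h*(h - 3)*(h - 2)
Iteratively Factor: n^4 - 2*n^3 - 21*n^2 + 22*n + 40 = (n + 1)*(n^3 - 3*n^2 - 18*n + 40) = (n + 1)*(n + 4)*(n^2 - 7*n + 10) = (n - 2)*(n + 1)*(n + 4)*(n - 5)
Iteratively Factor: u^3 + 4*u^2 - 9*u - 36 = (u + 3)*(u^2 + u - 12) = (u - 3)*(u + 3)*(u + 4)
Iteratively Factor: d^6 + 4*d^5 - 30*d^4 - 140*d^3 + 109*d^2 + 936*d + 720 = (d + 1)*(d^5 + 3*d^4 - 33*d^3 - 107*d^2 + 216*d + 720) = (d - 3)*(d + 1)*(d^4 + 6*d^3 - 15*d^2 - 152*d - 240) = (d - 3)*(d + 1)*(d + 4)*(d^3 + 2*d^2 - 23*d - 60) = (d - 5)*(d - 3)*(d + 1)*(d + 4)*(d^2 + 7*d + 12) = (d - 5)*(d - 3)*(d + 1)*(d + 3)*(d + 4)*(d + 4)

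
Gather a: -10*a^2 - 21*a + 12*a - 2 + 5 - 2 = -10*a^2 - 9*a + 1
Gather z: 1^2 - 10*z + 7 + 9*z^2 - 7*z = 9*z^2 - 17*z + 8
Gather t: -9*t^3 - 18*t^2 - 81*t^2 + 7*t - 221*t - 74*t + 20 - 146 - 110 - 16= -9*t^3 - 99*t^2 - 288*t - 252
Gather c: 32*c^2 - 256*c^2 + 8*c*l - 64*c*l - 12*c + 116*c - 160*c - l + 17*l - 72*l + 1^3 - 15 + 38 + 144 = -224*c^2 + c*(-56*l - 56) - 56*l + 168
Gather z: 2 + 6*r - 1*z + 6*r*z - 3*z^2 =6*r - 3*z^2 + z*(6*r - 1) + 2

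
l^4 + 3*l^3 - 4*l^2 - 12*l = l*(l - 2)*(l + 2)*(l + 3)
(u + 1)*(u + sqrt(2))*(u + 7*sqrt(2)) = u^3 + u^2 + 8*sqrt(2)*u^2 + 8*sqrt(2)*u + 14*u + 14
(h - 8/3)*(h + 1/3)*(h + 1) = h^3 - 4*h^2/3 - 29*h/9 - 8/9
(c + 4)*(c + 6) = c^2 + 10*c + 24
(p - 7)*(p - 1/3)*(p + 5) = p^3 - 7*p^2/3 - 103*p/3 + 35/3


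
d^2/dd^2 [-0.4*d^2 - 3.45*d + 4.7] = -0.800000000000000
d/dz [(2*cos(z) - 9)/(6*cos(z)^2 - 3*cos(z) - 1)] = (12*cos(z)^2 - 108*cos(z) + 29)*sin(z)/(6*sin(z)^2 + 3*cos(z) - 5)^2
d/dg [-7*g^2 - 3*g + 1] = -14*g - 3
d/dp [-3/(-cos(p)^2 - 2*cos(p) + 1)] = 6*(cos(p) + 1)*sin(p)/(-sin(p)^2 + 2*cos(p))^2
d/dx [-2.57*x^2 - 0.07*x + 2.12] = -5.14*x - 0.07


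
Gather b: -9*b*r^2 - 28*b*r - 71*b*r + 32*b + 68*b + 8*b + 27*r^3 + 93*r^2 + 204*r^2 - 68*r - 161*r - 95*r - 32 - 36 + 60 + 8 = b*(-9*r^2 - 99*r + 108) + 27*r^3 + 297*r^2 - 324*r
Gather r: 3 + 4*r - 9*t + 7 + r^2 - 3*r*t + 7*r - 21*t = r^2 + r*(11 - 3*t) - 30*t + 10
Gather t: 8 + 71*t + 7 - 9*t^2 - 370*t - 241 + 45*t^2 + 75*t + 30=36*t^2 - 224*t - 196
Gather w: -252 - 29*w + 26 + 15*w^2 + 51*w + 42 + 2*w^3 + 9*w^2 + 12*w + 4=2*w^3 + 24*w^2 + 34*w - 180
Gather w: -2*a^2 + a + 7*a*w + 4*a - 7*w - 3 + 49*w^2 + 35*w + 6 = -2*a^2 + 5*a + 49*w^2 + w*(7*a + 28) + 3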